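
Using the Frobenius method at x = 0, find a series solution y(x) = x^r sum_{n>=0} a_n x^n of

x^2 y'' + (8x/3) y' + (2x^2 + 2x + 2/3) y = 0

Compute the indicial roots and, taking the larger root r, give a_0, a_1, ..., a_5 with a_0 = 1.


Write in Frobenius form y'' + (p(x)/x) y' + (q(x)/x^2) y = 0:
  p(x) = 8/3,  q(x) = 2x^2 + 2x + 2/3.
Indicial equation: r(r-1) + (8/3) r + (2/3) = 0 -> roots r_1 = -2/3, r_2 = -1.
Take r = r_1 = -2/3. Let y(x) = x^r sum_{n>=0} a_n x^n with a_0 = 1.
Substitute y = x^r sum a_n x^n and match x^{r+n}. The recurrence is
  D(n) a_n + 2 a_{n-1} + 2 a_{n-2} = 0,  where D(n) = (r+n)(r+n-1) + (8/3)(r+n) + (2/3).
  a_n = [-2 a_{n-1} - 2 a_{n-2}] / D(n).
Since the indicial polynomial factors as (r - r_1)(r - r_2), D(n) = (r_1 + n - r_1)(r_1 + n - r_2) = n(n + 1/3).
Evaluating step by step (a_0 = 1):
  n = 1: D(1) = 1(1 + 1/3) = 4/3; numerator = -2(1) = -2; a_1 = (-2)/(4/3) = -3/2
  n = 2: D(2) = 2(2 + 1/3) = 14/3; numerator = -2(-3/2) - 2(1) = 1; a_2 = (1)/(14/3) = 3/14
  n = 3: D(3) = 3(3 + 1/3) = 10; numerator = -2(3/14) - 2(-3/2) = 18/7; a_3 = (18/7)/(10) = 9/35
  n = 4: D(4) = 4(4 + 1/3) = 52/3; numerator = -2(9/35) - 2(3/14) = -33/35; a_4 = (-33/35)/(52/3) = -99/1820
  n = 5: D(5) = 5(5 + 1/3) = 80/3; numerator = -2(-99/1820) - 2(9/35) = -369/910; a_5 = (-369/910)/(80/3) = -1107/72800

r = -2/3; a_0 = 1; a_1 = -3/2; a_2 = 3/14; a_3 = 9/35; a_4 = -99/1820; a_5 = -1107/72800


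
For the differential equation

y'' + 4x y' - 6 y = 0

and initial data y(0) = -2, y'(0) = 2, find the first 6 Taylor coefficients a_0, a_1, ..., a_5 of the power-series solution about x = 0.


Ansatz: y(x) = sum_{n>=0} a_n x^n, so y'(x) = sum_{n>=1} n a_n x^(n-1) and y''(x) = sum_{n>=2} n(n-1) a_n x^(n-2).
Substitute into P(x) y'' + Q(x) y' + R(x) y = 0 with P(x) = 1, Q(x) = 4x, R(x) = -6, and match powers of x.
Initial conditions: a_0 = -2, a_1 = 2.
Setting the coefficient of each power of x to zero and solving order by order (substituting the coefficients already found):
  x^0: 2 a_2 - 6 a_0 = 0  ->  2 a_2 = 6 a_0 = -12  ->  a_2 = -6
  x^1: 6 a_3 - 2 a_1 = 0  ->  6 a_3 = 2 a_1 = 4  ->  a_3 = 2/3
  x^2: 12 a_4 + 2 a_2 = 0  ->  12 a_4 = -2 a_2 = 12  ->  a_4 = 1
  x^3: 20 a_5 + 6 a_3 = 0  ->  20 a_5 = -6 a_3 = -4  ->  a_5 = -1/5
Truncated series: y(x) = -2 + 2 x - 6 x^2 + (2/3) x^3 + x^4 - (1/5) x^5 + O(x^6).

a_0 = -2; a_1 = 2; a_2 = -6; a_3 = 2/3; a_4 = 1; a_5 = -1/5


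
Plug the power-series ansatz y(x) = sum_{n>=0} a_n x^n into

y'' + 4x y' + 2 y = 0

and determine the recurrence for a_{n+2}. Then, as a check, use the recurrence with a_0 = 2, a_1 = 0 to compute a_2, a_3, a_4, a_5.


Substitute y = sum_n a_n x^n.
y''(x) has coefficient (n+2)(n+1) a_{n+2} at x^n;
4 x y'(x) has coefficient 4 n a_n at x^n (shift);
2 y(x) has coefficient 2 a_n at x^n.
Matching x^n: (n+2)(n+1) a_{n+2} + (4n + 2) a_n = 0.
Thus a_{n+2} = (-4n - 2) / ((n+1)(n+2)) * a_n.

Check with a_0 = 2, a_1 = 0 (apply the recurrence for n = 0, 1, 2, 3): a_0 = 2, a_1 = 0, a_2 = -2, a_3 = 0, a_4 = 5/3, a_5 = 0.

a_(n+2) = (-4n - 2) / ((n+1)(n+2)) * a_n; check: a_0 = 2, a_1 = 0, a_2 = -2, a_3 = 0, a_4 = 5/3, a_5 = 0


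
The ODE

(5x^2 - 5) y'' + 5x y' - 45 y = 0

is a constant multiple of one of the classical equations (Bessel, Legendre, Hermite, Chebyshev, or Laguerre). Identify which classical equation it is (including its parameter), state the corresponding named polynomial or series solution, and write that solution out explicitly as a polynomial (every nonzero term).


All three coefficients share the factor -5; dividing through by -5 gives  (1 - x^2) y'' - x y' + 9 y = 0.
This matches the Chebyshev equation (1 - x^2) y'' - x y' + n^2 y = 0 (note the -x y' term, not -2x y') with n^2 = 9, so n = 3; the polynomial solution is T_3(x).
With y = sum_k a_k x^k, matching x^k gives (k+2)(k+1) a_{k+2} = (k^2 - n^2) a_k = (k - 3)(k + 3) a_k. The right side vanishes at k = 3, so the series with the parity of 3 terminates at degree 3.
Standard normalization: leading coefficient of T_n is 2^(n-1), so a_3 = 2^2 = 4. Work downward with a_k = (k+1)(k+2) a_{k+2} / ((k - 3)(k + 3)):
  a_1 = (2)(3)(4) / ((1 - 3)(1 + 3)) = 24/(-8) = -3
Hence T_3(x) = 4 x^3 - 3 x.

T_3(x); series = 4 x^3 - 3 x


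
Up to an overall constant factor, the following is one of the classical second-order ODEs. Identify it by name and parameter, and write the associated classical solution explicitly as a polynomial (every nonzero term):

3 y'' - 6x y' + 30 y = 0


All three coefficients share the factor 3; dividing through by 3 gives  y'' - 2x y' + 10 y = 0.
This matches the Hermite equation y'' - 2x y' + 2n y = 0 with 2n = 10, so n = 5; the polynomial solution is H_5(x).
With y = sum_k a_k x^k, matching x^k gives (k+2)(k+1) a_{k+2} = 2(k - n) a_k = 2(k - 5) a_k. The right side vanishes at k = 5, so the series with the parity of 5 terminates at degree 5.
Standard normalization: leading coefficient of H_n is 2^n, so a_5 = 2^5 = 32. Work downward with a_k = (k+1)(k+2) a_{k+2} / (2(k - n)):
  a_3 = (4)(5)(32) / (2(3 - 5)) = 640/(-4) = -160
  a_1 = (2)(3)(-160) / (2(1 - 5)) = -960/(-8) = 120
Hence H_5(x) = 32 x^5 - 160 x^3 + 120 x.

H_5(x); series = 32 x^5 - 160 x^3 + 120 x


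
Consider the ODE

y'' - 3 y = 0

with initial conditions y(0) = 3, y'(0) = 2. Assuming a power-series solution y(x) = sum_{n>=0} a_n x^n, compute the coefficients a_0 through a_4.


Ansatz: y(x) = sum_{n>=0} a_n x^n, so y'(x) = sum_{n>=1} n a_n x^(n-1) and y''(x) = sum_{n>=2} n(n-1) a_n x^(n-2).
Substitute into P(x) y'' + Q(x) y' + R(x) y = 0 with P(x) = 1, Q(x) = 0, R(x) = -3, and match powers of x.
Initial conditions: a_0 = 3, a_1 = 2.
Setting the coefficient of each power of x to zero and solving order by order (substituting the coefficients already found):
  x^0: 2 a_2 - 3 a_0 = 0  ->  2 a_2 = 3 a_0 = 9  ->  a_2 = 9/2
  x^1: 6 a_3 - 3 a_1 = 0  ->  6 a_3 = 3 a_1 = 6  ->  a_3 = 1
  x^2: 12 a_4 - 3 a_2 = 0  ->  12 a_4 = 3 a_2 = 27/2  ->  a_4 = 9/8
Truncated series: y(x) = 3 + 2 x + (9/2) x^2 + x^3 + (9/8) x^4 + O(x^5).

a_0 = 3; a_1 = 2; a_2 = 9/2; a_3 = 1; a_4 = 9/8


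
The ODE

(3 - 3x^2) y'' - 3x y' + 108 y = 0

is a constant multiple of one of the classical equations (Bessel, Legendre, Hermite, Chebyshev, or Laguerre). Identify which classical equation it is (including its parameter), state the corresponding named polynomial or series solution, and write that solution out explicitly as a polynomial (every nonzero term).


All three coefficients share the factor 3; dividing through by 3 gives  (1 - x^2) y'' - x y' + 36 y = 0.
This matches the Chebyshev equation (1 - x^2) y'' - x y' + n^2 y = 0 (note the -x y' term, not -2x y') with n^2 = 36, so n = 6; the polynomial solution is T_6(x).
With y = sum_k a_k x^k, matching x^k gives (k+2)(k+1) a_{k+2} = (k^2 - n^2) a_k = (k - 6)(k + 6) a_k. The right side vanishes at k = 6, so the series with the parity of 6 terminates at degree 6.
Standard normalization: leading coefficient of T_n is 2^(n-1), so a_6 = 2^5 = 32. Work downward with a_k = (k+1)(k+2) a_{k+2} / ((k - 6)(k + 6)):
  a_4 = (5)(6)(32) / ((4 - 6)(4 + 6)) = 960/(-20) = -48
  a_2 = (3)(4)(-48) / ((2 - 6)(2 + 6)) = -576/(-32) = 18
  a_0 = (1)(2)(18) / ((0 - 6)(0 + 6)) = 36/(-36) = -1
Hence T_6(x) = 32 x^6 - 48 x^4 + 18 x^2 - 1.

T_6(x); series = 32 x^6 - 48 x^4 + 18 x^2 - 1


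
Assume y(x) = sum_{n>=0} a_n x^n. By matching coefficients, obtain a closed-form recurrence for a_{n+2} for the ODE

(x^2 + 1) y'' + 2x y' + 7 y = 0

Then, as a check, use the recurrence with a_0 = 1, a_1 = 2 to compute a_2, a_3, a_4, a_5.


Substitute y = sum_n a_n x^n.
(1 + 1 x^2) y'' contributes (n+2)(n+1) a_{n+2} + n(n-1) a_n at x^n.
2 x y'(x) contributes 2 n a_n at x^n.
7 y(x) contributes 7 a_n at x^n.
Matching x^n: (n+2)(n+1) a_{n+2} + (n(n-1) + 2 n + 7) a_n = 0.
Thus a_{n+2} = (-n(n-1) - 2 n - 7) / ((n+1)(n+2)) * a_n.

Check with a_0 = 1, a_1 = 2 (apply the recurrence for n = 0, 1, 2, 3): a_0 = 1, a_1 = 2, a_2 = -7/2, a_3 = -3, a_4 = 91/24, a_5 = 57/20.

a_(n+2) = (-n(n-1) - 2 n - 7) / ((n+1)(n+2)) * a_n; check: a_0 = 1, a_1 = 2, a_2 = -7/2, a_3 = -3, a_4 = 91/24, a_5 = 57/20


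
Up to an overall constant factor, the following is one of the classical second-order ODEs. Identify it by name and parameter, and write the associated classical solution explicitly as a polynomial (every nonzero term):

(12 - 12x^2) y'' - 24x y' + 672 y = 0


All three coefficients share the factor 12; dividing through by 12 gives  (1 - x^2) y'' - 2x y' + 56 y = 0.
This matches the Legendre equation (1 - x^2) y'' - 2x y' + n(n+1) y = 0 (note the -2x y' term) with n(n+1) = 56, so n = 7; the polynomial solution is P_7(x).
With y = sum_k a_k x^k, matching x^k gives (k+2)(k+1) a_{k+2} = [k(k+1) - n(n+1)] a_k = (k - 7)(k + 8) a_k. The right side vanishes at k = 7, so the series with the parity of 7 terminates at degree 7.
Standard normalization (P_n(1) = 1): leading coefficient (2n)!/(2^n (n!)^2) = 87178291200/(128*25401600) = 429/16, so a_7 = 429/16. Work downward with a_k = (k+1)(k+2) a_{k+2} / ((k - 7)(k + 8)):
  a_5 = (6)(7)(429/16) / ((5 - 7)(5 + 8)) = (9009/8)/(-26) = -693/16
  a_3 = (4)(5)(-693/16) / ((3 - 7)(3 + 8)) = (-3465/4)/(-44) = 315/16
  a_1 = (2)(3)(315/16) / ((1 - 7)(1 + 8)) = (945/8)/(-54) = -35/16
Hence P_7(x) = 429 x^7/16 - 693 x^5/16 + 315 x^3/16 - 35 x/16.

P_7(x); series = 429 x^7/16 - 693 x^5/16 + 315 x^3/16 - 35 x/16


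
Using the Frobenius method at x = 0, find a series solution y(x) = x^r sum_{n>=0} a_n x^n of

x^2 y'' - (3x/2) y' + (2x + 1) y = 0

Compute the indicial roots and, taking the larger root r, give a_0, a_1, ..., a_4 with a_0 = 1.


Write in Frobenius form y'' + (p(x)/x) y' + (q(x)/x^2) y = 0:
  p(x) = -3/2,  q(x) = 2x + 1.
Indicial equation: r(r-1) + (-3/2) r + (1) = 0 -> roots r_1 = 2, r_2 = 1/2.
Take r = r_1 = 2. Let y(x) = x^r sum_{n>=0} a_n x^n with a_0 = 1.
Substitute y = x^r sum a_n x^n and match x^{r+n}. The recurrence is
  D(n) a_n + 2 a_{n-1} = 0,  where D(n) = (r+n)(r+n-1) + (-3/2)(r+n) + (1).
  a_n = -2 / D(n) * a_{n-1}.
Since the indicial polynomial factors as (r - r_1)(r - r_2), D(n) = (r_1 + n - r_1)(r_1 + n - r_2) = n(n + 3/2).
Evaluating step by step (a_0 = 1):
  n = 1: D(1) = 1(1 + 3/2) = 5/2; numerator = -2(1) = -2; a_1 = (-2)/(5/2) = -4/5
  n = 2: D(2) = 2(2 + 3/2) = 7; numerator = -2(-4/5) = 8/5; a_2 = (8/5)/(7) = 8/35
  n = 3: D(3) = 3(3 + 3/2) = 27/2; numerator = -2(8/35) = -16/35; a_3 = (-16/35)/(27/2) = -32/945
  n = 4: D(4) = 4(4 + 3/2) = 22; numerator = -2(-32/945) = 64/945; a_4 = (64/945)/(22) = 32/10395

r = 2; a_0 = 1; a_1 = -4/5; a_2 = 8/35; a_3 = -32/945; a_4 = 32/10395


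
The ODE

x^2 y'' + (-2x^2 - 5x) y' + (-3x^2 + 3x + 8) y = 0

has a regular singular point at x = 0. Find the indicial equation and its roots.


Divide by x^2 to reach normal form y'' + P_1(x) y' + P_2(x) y = 0 with P_1(x) = -2 - 5/x and P_2(x) = -3 + 3/x + 8/x^2.
x = 0 is a singular point because the y'-coefficient -2 - 5/x has a pole at x = 0 and the y-coefficient -3 + 3/x + 8/x^2 has a pole at x = 0.
It is a regular singular point because x P_1(x) = p(x) = -2x - 5 and x^2 P_2(x) = q(x) = -3x^2 + 3x + 8 are polynomials, hence analytic at x = 0.
p(0) = -5,  q(0) = 8.
Indicial equation: r(r-1) + p(0) r + q(0) = 0, i.e. r^2 + (p(0) - 1) r + q(0) = 0, i.e. r^2 - 6 r + 8 = 0.
Discriminant: (-6)^2 - 4(8) = 4, so r = (6 ± 2)/2.
Solving: r_1 = 4, r_2 = 2.

indicial: r^2 - 6 r + 8 = 0; roots r_1 = 4, r_2 = 2


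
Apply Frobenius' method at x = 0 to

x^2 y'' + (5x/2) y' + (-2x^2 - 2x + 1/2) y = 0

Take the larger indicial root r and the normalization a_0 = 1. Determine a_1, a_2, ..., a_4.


Write in Frobenius form y'' + (p(x)/x) y' + (q(x)/x^2) y = 0:
  p(x) = 5/2,  q(x) = -2x^2 - 2x + 1/2.
Indicial equation: r(r-1) + (5/2) r + (1/2) = 0 -> roots r_1 = -1/2, r_2 = -1.
Take r = r_1 = -1/2. Let y(x) = x^r sum_{n>=0} a_n x^n with a_0 = 1.
Substitute y = x^r sum a_n x^n and match x^{r+n}. The recurrence is
  D(n) a_n - 2 a_{n-1} - 2 a_{n-2} = 0,  where D(n) = (r+n)(r+n-1) + (5/2)(r+n) + (1/2).
  a_n = [2 a_{n-1} + 2 a_{n-2}] / D(n).
Since the indicial polynomial factors as (r - r_1)(r - r_2), D(n) = (r_1 + n - r_1)(r_1 + n - r_2) = n(n + 1/2).
Evaluating step by step (a_0 = 1):
  n = 1: D(1) = 1(1 + 1/2) = 3/2; numerator = 2(1) = 2; a_1 = (2)/(3/2) = 4/3
  n = 2: D(2) = 2(2 + 1/2) = 5; numerator = 2(4/3) + 2(1) = 14/3; a_2 = (14/3)/(5) = 14/15
  n = 3: D(3) = 3(3 + 1/2) = 21/2; numerator = 2(14/15) + 2(4/3) = 68/15; a_3 = (68/15)/(21/2) = 136/315
  n = 4: D(4) = 4(4 + 1/2) = 18; numerator = 2(136/315) + 2(14/15) = 172/63; a_4 = (172/63)/(18) = 86/567

r = -1/2; a_0 = 1; a_1 = 4/3; a_2 = 14/15; a_3 = 136/315; a_4 = 86/567


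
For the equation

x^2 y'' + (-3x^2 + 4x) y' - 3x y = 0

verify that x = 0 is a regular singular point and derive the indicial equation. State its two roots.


Divide by x^2 to reach normal form y'' + P_1(x) y' + P_2(x) y = 0 with P_1(x) = -3 + 4/x and P_2(x) = -3/x.
x = 0 is a singular point because the y'-coefficient -3 + 4/x has a pole at x = 0 and the y-coefficient -3/x has a pole at x = 0.
It is a regular singular point because x P_1(x) = p(x) = 4 - 3x and x^2 P_2(x) = q(x) = -3x are polynomials, hence analytic at x = 0.
p(0) = 4,  q(0) = 0.
Indicial equation: r(r-1) + p(0) r + q(0) = 0, i.e. r^2 + (p(0) - 1) r + q(0) = 0, i.e. r^2 + 3 r = 0.
Discriminant: (3)^2 - 4(0) = 9, so r = (-3 ± 3)/2.
Solving: r_1 = 0, r_2 = -3.

indicial: r^2 + 3 r = 0; roots r_1 = 0, r_2 = -3


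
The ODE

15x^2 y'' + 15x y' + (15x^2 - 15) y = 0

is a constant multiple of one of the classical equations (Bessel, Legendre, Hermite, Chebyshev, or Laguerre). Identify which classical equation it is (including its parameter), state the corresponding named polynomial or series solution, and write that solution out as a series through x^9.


All three coefficients share the factor 15; dividing through by 15 gives  x^2 y'' + x y' + (x^2 - 1) y = 0.
This matches the Bessel equation x^2 y'' + x y' + (x^2 - nu^2) y = 0 with nu^2 = 1, so nu = 1; the solution bounded at x = 0 is J_1(x).
Frobenius at x = 0: indicial roots ±nu; for r = nu the recurrence k(k + 2nu) c_k = -c_{k-2} gives the standard series J_nu(x) = sum_{k>=0} (-1)^k / (k! (k+nu)!) (x/2)^(2k+nu). Evaluate the first 5 terms:
  k = 0: (-1)^0 / (0! * 1! * 2^1) x^1 = 1/(1*1*2) x^1 = (1/2) x^1
  k = 1: (-1)^1 / (1! * 2! * 2^3) x^3 = -1/(1*2*8) x^3 = (-1/16) x^3
  k = 2: (-1)^2 / (2! * 3! * 2^5) x^5 = 1/(2*6*32) x^5 = (1/384) x^5
  k = 3: (-1)^3 / (3! * 4! * 2^7) x^7 = -1/(6*24*128) x^7 = (-1/18432) x^7
  k = 4: (-1)^4 / (4! * 5! * 2^9) x^9 = 1/(24*120*512) x^9 = (1/1474560) x^9
Hence J_1(x) = x^9/1474560 - x^7/18432 + x^5/384 - x^3/16 + x/2 + ....

J_1(x); series = x^9/1474560 - x^7/18432 + x^5/384 - x^3/16 + x/2


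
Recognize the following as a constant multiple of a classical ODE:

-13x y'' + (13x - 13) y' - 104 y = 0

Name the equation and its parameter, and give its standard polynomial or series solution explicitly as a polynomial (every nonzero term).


All three coefficients share the factor -13; dividing through by -13 gives  x y'' + (1 - x) y' + 8 y = 0.
This matches the Laguerre equation x y'' + (1 - x) y' + n y = 0 with n = 8; the polynomial solution is L_8(x).
With y = sum_k a_k x^k, matching x^k gives (k+1)k a_{k+1} + (k+1) a_{k+1} - k a_k + n a_k = 0, i.e. (k+1)^2 a_{k+1} = (k - n) a_k = (k - 8) a_k. The right side vanishes at k = 8, so the series terminates at degree 8.
Standard normalization L_n(0) = 1 gives a_0 = 1. Work upward with a_{k+1} = (k - 8) a_k / (k+1)^2:
  a_1 = (0 - 8)(1) / 1^2 = -8/1 = -8
  a_2 = (1 - 8)(-8) / 2^2 = 56/4 = 14
  a_3 = (2 - 8)(14) / 3^2 = -84/9 = -28/3
  a_4 = (3 - 8)(-28/3) / 4^2 = (140/3)/16 = 35/12
  a_5 = (4 - 8)(35/12) / 5^2 = (-35/3)/25 = -7/15
  a_6 = (5 - 8)(-7/15) / 6^2 = (7/5)/36 = 7/180
  a_7 = (6 - 8)(7/180) / 7^2 = (-7/90)/49 = -1/630
  a_8 = (7 - 8)(-1/630) / 8^2 = (1/630)/64 = 1/40320
Hence L_8(x) = x^8/40320 - x^7/630 + 7 x^6/180 - 7 x^5/15 + 35 x^4/12 - 28 x^3/3 + 14 x^2 - 8 x + 1.

L_8(x); series = x^8/40320 - x^7/630 + 7 x^6/180 - 7 x^5/15 + 35 x^4/12 - 28 x^3/3 + 14 x^2 - 8 x + 1


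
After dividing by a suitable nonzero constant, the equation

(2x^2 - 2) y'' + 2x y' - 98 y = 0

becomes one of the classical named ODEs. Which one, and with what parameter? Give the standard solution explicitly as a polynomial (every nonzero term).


All three coefficients share the factor -2; dividing through by -2 gives  (1 - x^2) y'' - x y' + 49 y = 0.
This matches the Chebyshev equation (1 - x^2) y'' - x y' + n^2 y = 0 (note the -x y' term, not -2x y') with n^2 = 49, so n = 7; the polynomial solution is T_7(x).
With y = sum_k a_k x^k, matching x^k gives (k+2)(k+1) a_{k+2} = (k^2 - n^2) a_k = (k - 7)(k + 7) a_k. The right side vanishes at k = 7, so the series with the parity of 7 terminates at degree 7.
Standard normalization: leading coefficient of T_n is 2^(n-1), so a_7 = 2^6 = 64. Work downward with a_k = (k+1)(k+2) a_{k+2} / ((k - 7)(k + 7)):
  a_5 = (6)(7)(64) / ((5 - 7)(5 + 7)) = 2688/(-24) = -112
  a_3 = (4)(5)(-112) / ((3 - 7)(3 + 7)) = -2240/(-40) = 56
  a_1 = (2)(3)(56) / ((1 - 7)(1 + 7)) = 336/(-48) = -7
Hence T_7(x) = 64 x^7 - 112 x^5 + 56 x^3 - 7 x.

T_7(x); series = 64 x^7 - 112 x^5 + 56 x^3 - 7 x


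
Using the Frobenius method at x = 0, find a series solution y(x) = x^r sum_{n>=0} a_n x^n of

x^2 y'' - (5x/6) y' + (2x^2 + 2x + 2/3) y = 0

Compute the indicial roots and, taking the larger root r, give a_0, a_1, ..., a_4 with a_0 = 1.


Write in Frobenius form y'' + (p(x)/x) y' + (q(x)/x^2) y = 0:
  p(x) = -5/6,  q(x) = 2x^2 + 2x + 2/3.
Indicial equation: r(r-1) + (-5/6) r + (2/3) = 0 -> roots r_1 = 4/3, r_2 = 1/2.
Take r = r_1 = 4/3. Let y(x) = x^r sum_{n>=0} a_n x^n with a_0 = 1.
Substitute y = x^r sum a_n x^n and match x^{r+n}. The recurrence is
  D(n) a_n + 2 a_{n-1} + 2 a_{n-2} = 0,  where D(n) = (r+n)(r+n-1) + (-5/6)(r+n) + (2/3).
  a_n = [-2 a_{n-1} - 2 a_{n-2}] / D(n).
Since the indicial polynomial factors as (r - r_1)(r - r_2), D(n) = (r_1 + n - r_1)(r_1 + n - r_2) = n(n + 5/6).
Evaluating step by step (a_0 = 1):
  n = 1: D(1) = 1(1 + 5/6) = 11/6; numerator = -2(1) = -2; a_1 = (-2)/(11/6) = -12/11
  n = 2: D(2) = 2(2 + 5/6) = 17/3; numerator = -2(-12/11) - 2(1) = 2/11; a_2 = (2/11)/(17/3) = 6/187
  n = 3: D(3) = 3(3 + 5/6) = 23/2; numerator = -2(6/187) - 2(-12/11) = 36/17; a_3 = (36/17)/(23/2) = 72/391
  n = 4: D(4) = 4(4 + 5/6) = 58/3; numerator = -2(72/391) - 2(6/187) = -1860/4301; a_4 = (-1860/4301)/(58/3) = -2790/124729

r = 4/3; a_0 = 1; a_1 = -12/11; a_2 = 6/187; a_3 = 72/391; a_4 = -2790/124729


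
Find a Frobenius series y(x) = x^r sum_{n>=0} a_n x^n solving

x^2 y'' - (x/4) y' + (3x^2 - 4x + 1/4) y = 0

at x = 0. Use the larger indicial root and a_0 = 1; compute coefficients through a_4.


Write in Frobenius form y'' + (p(x)/x) y' + (q(x)/x^2) y = 0:
  p(x) = -1/4,  q(x) = 3x^2 - 4x + 1/4.
Indicial equation: r(r-1) + (-1/4) r + (1/4) = 0 -> roots r_1 = 1, r_2 = 1/4.
Take r = r_1 = 1. Let y(x) = x^r sum_{n>=0} a_n x^n with a_0 = 1.
Substitute y = x^r sum a_n x^n and match x^{r+n}. The recurrence is
  D(n) a_n - 4 a_{n-1} + 3 a_{n-2} = 0,  where D(n) = (r+n)(r+n-1) + (-1/4)(r+n) + (1/4).
  a_n = [4 a_{n-1} - 3 a_{n-2}] / D(n).
Since the indicial polynomial factors as (r - r_1)(r - r_2), D(n) = (r_1 + n - r_1)(r_1 + n - r_2) = n(n + 3/4).
Evaluating step by step (a_0 = 1):
  n = 1: D(1) = 1(1 + 3/4) = 7/4; numerator = 4(1) = 4; a_1 = (4)/(7/4) = 16/7
  n = 2: D(2) = 2(2 + 3/4) = 11/2; numerator = 4(16/7) - 3(1) = 43/7; a_2 = (43/7)/(11/2) = 86/77
  n = 3: D(3) = 3(3 + 3/4) = 45/4; numerator = 4(86/77) - 3(16/7) = -184/77; a_3 = (-184/77)/(45/4) = -736/3465
  n = 4: D(4) = 4(4 + 3/4) = 19; numerator = 4(-736/3465) - 3(86/77) = -14554/3465; a_4 = (-14554/3465)/(19) = -766/3465

r = 1; a_0 = 1; a_1 = 16/7; a_2 = 86/77; a_3 = -736/3465; a_4 = -766/3465


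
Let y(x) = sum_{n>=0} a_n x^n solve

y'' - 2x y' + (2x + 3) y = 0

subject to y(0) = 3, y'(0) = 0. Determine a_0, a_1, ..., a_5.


Ansatz: y(x) = sum_{n>=0} a_n x^n, so y'(x) = sum_{n>=1} n a_n x^(n-1) and y''(x) = sum_{n>=2} n(n-1) a_n x^(n-2).
Substitute into P(x) y'' + Q(x) y' + R(x) y = 0 with P(x) = 1, Q(x) = -2x, R(x) = 2x + 3, and match powers of x.
Initial conditions: a_0 = 3, a_1 = 0.
Setting the coefficient of each power of x to zero and solving order by order (substituting the coefficients already found):
  x^0: 2 a_2 + 3 a_0 = 0  ->  2 a_2 = -3 a_0 = -9  ->  a_2 = -9/2
  x^1: 6 a_3 + a_1 + 2 a_0 = 0  ->  6 a_3 = -a_1 - 2 a_0 = -6  ->  a_3 = -1
  x^2: 12 a_4 - a_2 + 2 a_1 = 0  ->  12 a_4 = a_2 - 2 a_1 = -9/2  ->  a_4 = -3/8
  x^3: 20 a_5 - 3 a_3 + 2 a_2 = 0  ->  20 a_5 = 3 a_3 - 2 a_2 = 6  ->  a_5 = 3/10
Truncated series: y(x) = 3 - (9/2) x^2 - x^3 - (3/8) x^4 + (3/10) x^5 + O(x^6).

a_0 = 3; a_1 = 0; a_2 = -9/2; a_3 = -1; a_4 = -3/8; a_5 = 3/10


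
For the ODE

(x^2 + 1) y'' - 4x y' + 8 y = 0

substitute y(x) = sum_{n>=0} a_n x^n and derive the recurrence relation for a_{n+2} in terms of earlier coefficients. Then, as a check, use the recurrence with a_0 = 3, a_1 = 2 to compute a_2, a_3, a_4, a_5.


Substitute y = sum_n a_n x^n.
(1 + 1 x^2) y'' contributes (n+2)(n+1) a_{n+2} + n(n-1) a_n at x^n.
-4 x y'(x) contributes -4 n a_n at x^n.
8 y(x) contributes 8 a_n at x^n.
Matching x^n: (n+2)(n+1) a_{n+2} + (n(n-1) - 4 n + 8) a_n = 0.
Thus a_{n+2} = (-n(n-1) + 4 n - 8) / ((n+1)(n+2)) * a_n.

Check with a_0 = 3, a_1 = 2 (apply the recurrence for n = 0, 1, 2, 3): a_0 = 3, a_1 = 2, a_2 = -12, a_3 = -4/3, a_4 = 2, a_5 = 2/15.

a_(n+2) = (-n(n-1) + 4 n - 8) / ((n+1)(n+2)) * a_n; check: a_0 = 3, a_1 = 2, a_2 = -12, a_3 = -4/3, a_4 = 2, a_5 = 2/15


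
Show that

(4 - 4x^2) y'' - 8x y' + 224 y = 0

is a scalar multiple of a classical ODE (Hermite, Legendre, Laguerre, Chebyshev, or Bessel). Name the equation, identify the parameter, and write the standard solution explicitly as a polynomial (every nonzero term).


All three coefficients share the factor 4; dividing through by 4 gives  (1 - x^2) y'' - 2x y' + 56 y = 0.
This matches the Legendre equation (1 - x^2) y'' - 2x y' + n(n+1) y = 0 (note the -2x y' term) with n(n+1) = 56, so n = 7; the polynomial solution is P_7(x).
With y = sum_k a_k x^k, matching x^k gives (k+2)(k+1) a_{k+2} = [k(k+1) - n(n+1)] a_k = (k - 7)(k + 8) a_k. The right side vanishes at k = 7, so the series with the parity of 7 terminates at degree 7.
Standard normalization (P_n(1) = 1): leading coefficient (2n)!/(2^n (n!)^2) = 87178291200/(128*25401600) = 429/16, so a_7 = 429/16. Work downward with a_k = (k+1)(k+2) a_{k+2} / ((k - 7)(k + 8)):
  a_5 = (6)(7)(429/16) / ((5 - 7)(5 + 8)) = (9009/8)/(-26) = -693/16
  a_3 = (4)(5)(-693/16) / ((3 - 7)(3 + 8)) = (-3465/4)/(-44) = 315/16
  a_1 = (2)(3)(315/16) / ((1 - 7)(1 + 8)) = (945/8)/(-54) = -35/16
Hence P_7(x) = 429 x^7/16 - 693 x^5/16 + 315 x^3/16 - 35 x/16.

P_7(x); series = 429 x^7/16 - 693 x^5/16 + 315 x^3/16 - 35 x/16


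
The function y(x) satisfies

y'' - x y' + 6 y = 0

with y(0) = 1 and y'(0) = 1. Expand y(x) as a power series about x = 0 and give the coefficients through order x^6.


Ansatz: y(x) = sum_{n>=0} a_n x^n, so y'(x) = sum_{n>=1} n a_n x^(n-1) and y''(x) = sum_{n>=2} n(n-1) a_n x^(n-2).
Substitute into P(x) y'' + Q(x) y' + R(x) y = 0 with P(x) = 1, Q(x) = -x, R(x) = 6, and match powers of x.
Initial conditions: a_0 = 1, a_1 = 1.
Setting the coefficient of each power of x to zero and solving order by order (substituting the coefficients already found):
  x^0: 2 a_2 + 6 a_0 = 0  ->  2 a_2 = -6 a_0 = -6  ->  a_2 = -3
  x^1: 6 a_3 + 5 a_1 = 0  ->  6 a_3 = -5 a_1 = -5  ->  a_3 = -5/6
  x^2: 12 a_4 + 4 a_2 = 0  ->  12 a_4 = -4 a_2 = 12  ->  a_4 = 1
  x^3: 20 a_5 + 3 a_3 = 0  ->  20 a_5 = -3 a_3 = 5/2  ->  a_5 = 1/8
  x^4: 30 a_6 + 2 a_4 = 0  ->  30 a_6 = -2 a_4 = -2  ->  a_6 = -1/15
Truncated series: y(x) = 1 + x - 3 x^2 - (5/6) x^3 + x^4 + (1/8) x^5 - (1/15) x^6 + O(x^7).

a_0 = 1; a_1 = 1; a_2 = -3; a_3 = -5/6; a_4 = 1; a_5 = 1/8; a_6 = -1/15


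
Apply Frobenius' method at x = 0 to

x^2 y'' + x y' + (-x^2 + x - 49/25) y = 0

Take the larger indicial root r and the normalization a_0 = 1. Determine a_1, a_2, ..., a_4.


Write in Frobenius form y'' + (p(x)/x) y' + (q(x)/x^2) y = 0:
  p(x) = 1,  q(x) = -x^2 + x - 49/25.
Indicial equation: r(r-1) + (1) r + (-49/25) = 0 -> roots r_1 = 7/5, r_2 = -7/5.
Take r = r_1 = 7/5. Let y(x) = x^r sum_{n>=0} a_n x^n with a_0 = 1.
Substitute y = x^r sum a_n x^n and match x^{r+n}. The recurrence is
  D(n) a_n + 1 a_{n-1} - 1 a_{n-2} = 0,  where D(n) = (r+n)(r+n-1) + (1)(r+n) + (-49/25).
  a_n = [-1 a_{n-1} + 1 a_{n-2}] / D(n).
Since the indicial polynomial factors as (r - r_1)(r - r_2), D(n) = (r_1 + n - r_1)(r_1 + n - r_2) = n(n + 14/5).
Evaluating step by step (a_0 = 1):
  n = 1: D(1) = 1(1 + 14/5) = 19/5; numerator = -1(1) = -1; a_1 = (-1)/(19/5) = -5/19
  n = 2: D(2) = 2(2 + 14/5) = 48/5; numerator = -1(-5/19) + 1(1) = 24/19; a_2 = (24/19)/(48/5) = 5/38
  n = 3: D(3) = 3(3 + 14/5) = 87/5; numerator = -1(5/38) + 1(-5/19) = -15/38; a_3 = (-15/38)/(87/5) = -25/1102
  n = 4: D(4) = 4(4 + 14/5) = 136/5; numerator = -1(-25/1102) + 1(5/38) = 85/551; a_4 = (85/551)/(136/5) = 25/4408

r = 7/5; a_0 = 1; a_1 = -5/19; a_2 = 5/38; a_3 = -25/1102; a_4 = 25/4408


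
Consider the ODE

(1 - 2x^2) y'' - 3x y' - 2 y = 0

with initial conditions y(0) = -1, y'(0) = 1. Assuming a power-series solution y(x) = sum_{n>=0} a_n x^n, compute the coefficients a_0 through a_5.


Ansatz: y(x) = sum_{n>=0} a_n x^n, so y'(x) = sum_{n>=1} n a_n x^(n-1) and y''(x) = sum_{n>=2} n(n-1) a_n x^(n-2).
Substitute into P(x) y'' + Q(x) y' + R(x) y = 0 with P(x) = 1 - 2x^2, Q(x) = -3x, R(x) = -2, and match powers of x.
Initial conditions: a_0 = -1, a_1 = 1.
Setting the coefficient of each power of x to zero and solving order by order (substituting the coefficients already found):
  x^0: 2 a_2 - 2 a_0 = 0  ->  2 a_2 = 2 a_0 = -2  ->  a_2 = -1
  x^1: 6 a_3 - 5 a_1 = 0  ->  6 a_3 = 5 a_1 = 5  ->  a_3 = 5/6
  x^2: 12 a_4 - 12 a_2 = 0  ->  12 a_4 = 12 a_2 = -12  ->  a_4 = -1
  x^3: 20 a_5 - 23 a_3 = 0  ->  20 a_5 = 23 a_3 = 115/6  ->  a_5 = 23/24
Truncated series: y(x) = -1 + x - x^2 + (5/6) x^3 - x^4 + (23/24) x^5 + O(x^6).

a_0 = -1; a_1 = 1; a_2 = -1; a_3 = 5/6; a_4 = -1; a_5 = 23/24


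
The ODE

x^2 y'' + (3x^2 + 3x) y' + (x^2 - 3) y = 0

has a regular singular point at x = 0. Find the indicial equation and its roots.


Divide by x^2 to reach normal form y'' + P_1(x) y' + P_2(x) y = 0 with P_1(x) = 3 + 3/x and P_2(x) = 1 - 3/x^2.
x = 0 is a singular point because the y'-coefficient 3 + 3/x has a pole at x = 0 and the y-coefficient 1 - 3/x^2 has a pole at x = 0.
It is a regular singular point because x P_1(x) = p(x) = 3x + 3 and x^2 P_2(x) = q(x) = x^2 - 3 are polynomials, hence analytic at x = 0.
p(0) = 3,  q(0) = -3.
Indicial equation: r(r-1) + p(0) r + q(0) = 0, i.e. r^2 + (p(0) - 1) r + q(0) = 0, i.e. r^2 + 2 r - 3 = 0.
Discriminant: (2)^2 - 4(-3) = 16, so r = (-2 ± 4)/2.
Solving: r_1 = 1, r_2 = -3.

indicial: r^2 + 2 r - 3 = 0; roots r_1 = 1, r_2 = -3


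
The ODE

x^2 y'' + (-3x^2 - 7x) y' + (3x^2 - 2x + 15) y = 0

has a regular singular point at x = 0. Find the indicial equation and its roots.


Divide by x^2 to reach normal form y'' + P_1(x) y' + P_2(x) y = 0 with P_1(x) = -3 - 7/x and P_2(x) = 3 - 2/x + 15/x^2.
x = 0 is a singular point because the y'-coefficient -3 - 7/x has a pole at x = 0 and the y-coefficient 3 - 2/x + 15/x^2 has a pole at x = 0.
It is a regular singular point because x P_1(x) = p(x) = -3x - 7 and x^2 P_2(x) = q(x) = 3x^2 - 2x + 15 are polynomials, hence analytic at x = 0.
p(0) = -7,  q(0) = 15.
Indicial equation: r(r-1) + p(0) r + q(0) = 0, i.e. r^2 + (p(0) - 1) r + q(0) = 0, i.e. r^2 - 8 r + 15 = 0.
Discriminant: (-8)^2 - 4(15) = 4, so r = (8 ± 2)/2.
Solving: r_1 = 5, r_2 = 3.

indicial: r^2 - 8 r + 15 = 0; roots r_1 = 5, r_2 = 3


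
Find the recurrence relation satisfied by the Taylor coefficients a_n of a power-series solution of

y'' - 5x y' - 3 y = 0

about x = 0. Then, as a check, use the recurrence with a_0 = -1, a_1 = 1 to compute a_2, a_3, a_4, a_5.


Substitute y = sum_n a_n x^n.
y''(x) has coefficient (n+2)(n+1) a_{n+2} at x^n;
-5 x y'(x) has coefficient -5 n a_n at x^n (shift);
-3 y(x) has coefficient -3 a_n at x^n.
Matching x^n: (n+2)(n+1) a_{n+2} + (-5n - 3) a_n = 0.
Thus a_{n+2} = (5n + 3) / ((n+1)(n+2)) * a_n.

Check with a_0 = -1, a_1 = 1 (apply the recurrence for n = 0, 1, 2, 3): a_0 = -1, a_1 = 1, a_2 = -3/2, a_3 = 4/3, a_4 = -13/8, a_5 = 6/5.

a_(n+2) = (5n + 3) / ((n+1)(n+2)) * a_n; check: a_0 = -1, a_1 = 1, a_2 = -3/2, a_3 = 4/3, a_4 = -13/8, a_5 = 6/5


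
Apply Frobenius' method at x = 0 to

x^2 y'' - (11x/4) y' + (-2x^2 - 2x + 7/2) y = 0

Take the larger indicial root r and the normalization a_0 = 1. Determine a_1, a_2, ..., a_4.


Write in Frobenius form y'' + (p(x)/x) y' + (q(x)/x^2) y = 0:
  p(x) = -11/4,  q(x) = -2x^2 - 2x + 7/2.
Indicial equation: r(r-1) + (-11/4) r + (7/2) = 0 -> roots r_1 = 2, r_2 = 7/4.
Take r = r_1 = 2. Let y(x) = x^r sum_{n>=0} a_n x^n with a_0 = 1.
Substitute y = x^r sum a_n x^n and match x^{r+n}. The recurrence is
  D(n) a_n - 2 a_{n-1} - 2 a_{n-2} = 0,  where D(n) = (r+n)(r+n-1) + (-11/4)(r+n) + (7/2).
  a_n = [2 a_{n-1} + 2 a_{n-2}] / D(n).
Since the indicial polynomial factors as (r - r_1)(r - r_2), D(n) = (r_1 + n - r_1)(r_1 + n - r_2) = n(n + 1/4).
Evaluating step by step (a_0 = 1):
  n = 1: D(1) = 1(1 + 1/4) = 5/4; numerator = 2(1) = 2; a_1 = (2)/(5/4) = 8/5
  n = 2: D(2) = 2(2 + 1/4) = 9/2; numerator = 2(8/5) + 2(1) = 26/5; a_2 = (26/5)/(9/2) = 52/45
  n = 3: D(3) = 3(3 + 1/4) = 39/4; numerator = 2(52/45) + 2(8/5) = 248/45; a_3 = (248/45)/(39/4) = 992/1755
  n = 4: D(4) = 4(4 + 1/4) = 17; numerator = 2(992/1755) + 2(52/45) = 1208/351; a_4 = (1208/351)/(17) = 1208/5967

r = 2; a_0 = 1; a_1 = 8/5; a_2 = 52/45; a_3 = 992/1755; a_4 = 1208/5967


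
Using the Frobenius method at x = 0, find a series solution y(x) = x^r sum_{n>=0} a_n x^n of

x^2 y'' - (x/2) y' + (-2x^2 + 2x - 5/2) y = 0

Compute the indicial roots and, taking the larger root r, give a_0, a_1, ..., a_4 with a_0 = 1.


Write in Frobenius form y'' + (p(x)/x) y' + (q(x)/x^2) y = 0:
  p(x) = -1/2,  q(x) = -2x^2 + 2x - 5/2.
Indicial equation: r(r-1) + (-1/2) r + (-5/2) = 0 -> roots r_1 = 5/2, r_2 = -1.
Take r = r_1 = 5/2. Let y(x) = x^r sum_{n>=0} a_n x^n with a_0 = 1.
Substitute y = x^r sum a_n x^n and match x^{r+n}. The recurrence is
  D(n) a_n + 2 a_{n-1} - 2 a_{n-2} = 0,  where D(n) = (r+n)(r+n-1) + (-1/2)(r+n) + (-5/2).
  a_n = [-2 a_{n-1} + 2 a_{n-2}] / D(n).
Since the indicial polynomial factors as (r - r_1)(r - r_2), D(n) = (r_1 + n - r_1)(r_1 + n - r_2) = n(n + 7/2).
Evaluating step by step (a_0 = 1):
  n = 1: D(1) = 1(1 + 7/2) = 9/2; numerator = -2(1) = -2; a_1 = (-2)/(9/2) = -4/9
  n = 2: D(2) = 2(2 + 7/2) = 11; numerator = -2(-4/9) + 2(1) = 26/9; a_2 = (26/9)/(11) = 26/99
  n = 3: D(3) = 3(3 + 7/2) = 39/2; numerator = -2(26/99) + 2(-4/9) = -140/99; a_3 = (-140/99)/(39/2) = -280/3861
  n = 4: D(4) = 4(4 + 7/2) = 30; numerator = -2(-280/3861) + 2(26/99) = 2588/3861; a_4 = (2588/3861)/(30) = 1294/57915

r = 5/2; a_0 = 1; a_1 = -4/9; a_2 = 26/99; a_3 = -280/3861; a_4 = 1294/57915


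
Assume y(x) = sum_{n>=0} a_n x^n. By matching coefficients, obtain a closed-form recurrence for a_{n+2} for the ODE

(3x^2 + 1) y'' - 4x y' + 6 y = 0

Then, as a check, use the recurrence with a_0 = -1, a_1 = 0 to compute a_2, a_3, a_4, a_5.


Substitute y = sum_n a_n x^n.
(1 + 3 x^2) y'' contributes (n+2)(n+1) a_{n+2} + 3 n(n-1) a_n at x^n.
-4 x y'(x) contributes -4 n a_n at x^n.
6 y(x) contributes 6 a_n at x^n.
Matching x^n: (n+2)(n+1) a_{n+2} + (3 n(n-1) - 4 n + 6) a_n = 0.
Thus a_{n+2} = (-3 n(n-1) + 4 n - 6) / ((n+1)(n+2)) * a_n.

Check with a_0 = -1, a_1 = 0 (apply the recurrence for n = 0, 1, 2, 3): a_0 = -1, a_1 = 0, a_2 = 3, a_3 = 0, a_4 = -1, a_5 = 0.

a_(n+2) = (-3 n(n-1) + 4 n - 6) / ((n+1)(n+2)) * a_n; check: a_0 = -1, a_1 = 0, a_2 = 3, a_3 = 0, a_4 = -1, a_5 = 0


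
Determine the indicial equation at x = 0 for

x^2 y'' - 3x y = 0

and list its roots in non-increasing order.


Divide by x^2 to reach normal form y'' + P_1(x) y' + P_2(x) y = 0 with P_1(x) = 0 and P_2(x) = -3/x.
x = 0 is a singular point because the y-coefficient -3/x has a pole at x = 0.
It is a regular singular point because x P_1(x) = p(x) = 0 and x^2 P_2(x) = q(x) = -3x are polynomials, hence analytic at x = 0.
p(0) = 0,  q(0) = 0.
Indicial equation: r(r-1) + p(0) r + q(0) = 0, i.e. r^2 + (p(0) - 1) r + q(0) = 0, i.e. r^2 - 1 r = 0.
Discriminant: (-1)^2 - 4(0) = 1, so r = (1 ± 1)/2.
Solving: r_1 = 1, r_2 = 0.

indicial: r^2 - 1 r = 0; roots r_1 = 1, r_2 = 0


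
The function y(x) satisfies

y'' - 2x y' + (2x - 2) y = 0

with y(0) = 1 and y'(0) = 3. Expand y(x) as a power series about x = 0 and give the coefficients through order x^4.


Ansatz: y(x) = sum_{n>=0} a_n x^n, so y'(x) = sum_{n>=1} n a_n x^(n-1) and y''(x) = sum_{n>=2} n(n-1) a_n x^(n-2).
Substitute into P(x) y'' + Q(x) y' + R(x) y = 0 with P(x) = 1, Q(x) = -2x, R(x) = 2x - 2, and match powers of x.
Initial conditions: a_0 = 1, a_1 = 3.
Setting the coefficient of each power of x to zero and solving order by order (substituting the coefficients already found):
  x^0: 2 a_2 - 2 a_0 = 0  ->  2 a_2 = 2 a_0 = 2  ->  a_2 = 1
  x^1: 6 a_3 - 4 a_1 + 2 a_0 = 0  ->  6 a_3 = 4 a_1 - 2 a_0 = 10  ->  a_3 = 5/3
  x^2: 12 a_4 - 6 a_2 + 2 a_1 = 0  ->  12 a_4 = 6 a_2 - 2 a_1 = 0  ->  a_4 = 0
Truncated series: y(x) = 1 + 3 x + x^2 + (5/3) x^3 + O(x^5).

a_0 = 1; a_1 = 3; a_2 = 1; a_3 = 5/3; a_4 = 0


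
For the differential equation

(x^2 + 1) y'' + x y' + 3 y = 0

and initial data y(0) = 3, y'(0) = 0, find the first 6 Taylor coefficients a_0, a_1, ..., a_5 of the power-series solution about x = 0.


Ansatz: y(x) = sum_{n>=0} a_n x^n, so y'(x) = sum_{n>=1} n a_n x^(n-1) and y''(x) = sum_{n>=2} n(n-1) a_n x^(n-2).
Substitute into P(x) y'' + Q(x) y' + R(x) y = 0 with P(x) = x^2 + 1, Q(x) = x, R(x) = 3, and match powers of x.
Initial conditions: a_0 = 3, a_1 = 0.
Setting the coefficient of each power of x to zero and solving order by order (substituting the coefficients already found):
  x^0: 2 a_2 + 3 a_0 = 0  ->  2 a_2 = -3 a_0 = -9  ->  a_2 = -9/2
  x^1: 6 a_3 + 4 a_1 = 0  ->  6 a_3 = -4 a_1 = 0  ->  a_3 = 0
  x^2: 12 a_4 + 7 a_2 = 0  ->  12 a_4 = -7 a_2 = 63/2  ->  a_4 = 21/8
  x^3: 20 a_5 + 12 a_3 = 0  ->  20 a_5 = -12 a_3 = 0  ->  a_5 = 0
Truncated series: y(x) = 3 - (9/2) x^2 + (21/8) x^4 + O(x^6).

a_0 = 3; a_1 = 0; a_2 = -9/2; a_3 = 0; a_4 = 21/8; a_5 = 0


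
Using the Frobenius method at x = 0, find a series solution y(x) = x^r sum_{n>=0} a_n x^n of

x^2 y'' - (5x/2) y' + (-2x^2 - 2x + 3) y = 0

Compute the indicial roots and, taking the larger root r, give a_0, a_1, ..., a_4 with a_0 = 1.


Write in Frobenius form y'' + (p(x)/x) y' + (q(x)/x^2) y = 0:
  p(x) = -5/2,  q(x) = -2x^2 - 2x + 3.
Indicial equation: r(r-1) + (-5/2) r + (3) = 0 -> roots r_1 = 2, r_2 = 3/2.
Take r = r_1 = 2. Let y(x) = x^r sum_{n>=0} a_n x^n with a_0 = 1.
Substitute y = x^r sum a_n x^n and match x^{r+n}. The recurrence is
  D(n) a_n - 2 a_{n-1} - 2 a_{n-2} = 0,  where D(n) = (r+n)(r+n-1) + (-5/2)(r+n) + (3).
  a_n = [2 a_{n-1} + 2 a_{n-2}] / D(n).
Since the indicial polynomial factors as (r - r_1)(r - r_2), D(n) = (r_1 + n - r_1)(r_1 + n - r_2) = n(n + 1/2).
Evaluating step by step (a_0 = 1):
  n = 1: D(1) = 1(1 + 1/2) = 3/2; numerator = 2(1) = 2; a_1 = (2)/(3/2) = 4/3
  n = 2: D(2) = 2(2 + 1/2) = 5; numerator = 2(4/3) + 2(1) = 14/3; a_2 = (14/3)/(5) = 14/15
  n = 3: D(3) = 3(3 + 1/2) = 21/2; numerator = 2(14/15) + 2(4/3) = 68/15; a_3 = (68/15)/(21/2) = 136/315
  n = 4: D(4) = 4(4 + 1/2) = 18; numerator = 2(136/315) + 2(14/15) = 172/63; a_4 = (172/63)/(18) = 86/567

r = 2; a_0 = 1; a_1 = 4/3; a_2 = 14/15; a_3 = 136/315; a_4 = 86/567


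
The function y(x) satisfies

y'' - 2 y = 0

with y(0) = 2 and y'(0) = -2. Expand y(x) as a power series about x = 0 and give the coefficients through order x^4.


Ansatz: y(x) = sum_{n>=0} a_n x^n, so y'(x) = sum_{n>=1} n a_n x^(n-1) and y''(x) = sum_{n>=2} n(n-1) a_n x^(n-2).
Substitute into P(x) y'' + Q(x) y' + R(x) y = 0 with P(x) = 1, Q(x) = 0, R(x) = -2, and match powers of x.
Initial conditions: a_0 = 2, a_1 = -2.
Setting the coefficient of each power of x to zero and solving order by order (substituting the coefficients already found):
  x^0: 2 a_2 - 2 a_0 = 0  ->  2 a_2 = 2 a_0 = 4  ->  a_2 = 2
  x^1: 6 a_3 - 2 a_1 = 0  ->  6 a_3 = 2 a_1 = -4  ->  a_3 = -2/3
  x^2: 12 a_4 - 2 a_2 = 0  ->  12 a_4 = 2 a_2 = 4  ->  a_4 = 1/3
Truncated series: y(x) = 2 - 2 x + 2 x^2 - (2/3) x^3 + (1/3) x^4 + O(x^5).

a_0 = 2; a_1 = -2; a_2 = 2; a_3 = -2/3; a_4 = 1/3


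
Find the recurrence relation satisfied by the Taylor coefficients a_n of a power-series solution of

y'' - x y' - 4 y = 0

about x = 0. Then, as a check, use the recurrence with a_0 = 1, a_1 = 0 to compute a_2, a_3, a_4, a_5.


Substitute y = sum_n a_n x^n.
y''(x) has coefficient (n+2)(n+1) a_{n+2} at x^n;
-x y'(x) has coefficient -n a_n at x^n (shift);
-4 y(x) has coefficient -4 a_n at x^n.
Matching x^n: (n+2)(n+1) a_{n+2} + (-n - 4) a_n = 0.
Thus a_{n+2} = (n + 4) / ((n+1)(n+2)) * a_n.

Check with a_0 = 1, a_1 = 0 (apply the recurrence for n = 0, 1, 2, 3): a_0 = 1, a_1 = 0, a_2 = 2, a_3 = 0, a_4 = 1, a_5 = 0.

a_(n+2) = (n + 4) / ((n+1)(n+2)) * a_n; check: a_0 = 1, a_1 = 0, a_2 = 2, a_3 = 0, a_4 = 1, a_5 = 0


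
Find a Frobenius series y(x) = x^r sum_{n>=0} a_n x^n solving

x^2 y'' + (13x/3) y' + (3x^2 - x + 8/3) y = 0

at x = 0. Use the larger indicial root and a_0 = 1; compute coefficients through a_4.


Write in Frobenius form y'' + (p(x)/x) y' + (q(x)/x^2) y = 0:
  p(x) = 13/3,  q(x) = 3x^2 - x + 8/3.
Indicial equation: r(r-1) + (13/3) r + (8/3) = 0 -> roots r_1 = -4/3, r_2 = -2.
Take r = r_1 = -4/3. Let y(x) = x^r sum_{n>=0} a_n x^n with a_0 = 1.
Substitute y = x^r sum a_n x^n and match x^{r+n}. The recurrence is
  D(n) a_n - 1 a_{n-1} + 3 a_{n-2} = 0,  where D(n) = (r+n)(r+n-1) + (13/3)(r+n) + (8/3).
  a_n = [1 a_{n-1} - 3 a_{n-2}] / D(n).
Since the indicial polynomial factors as (r - r_1)(r - r_2), D(n) = (r_1 + n - r_1)(r_1 + n - r_2) = n(n + 2/3).
Evaluating step by step (a_0 = 1):
  n = 1: D(1) = 1(1 + 2/3) = 5/3; numerator = 1(1) = 1; a_1 = (1)/(5/3) = 3/5
  n = 2: D(2) = 2(2 + 2/3) = 16/3; numerator = 1(3/5) - 3(1) = -12/5; a_2 = (-12/5)/(16/3) = -9/20
  n = 3: D(3) = 3(3 + 2/3) = 11; numerator = 1(-9/20) - 3(3/5) = -9/4; a_3 = (-9/4)/(11) = -9/44
  n = 4: D(4) = 4(4 + 2/3) = 56/3; numerator = 1(-9/44) - 3(-9/20) = 63/55; a_4 = (63/55)/(56/3) = 27/440

r = -4/3; a_0 = 1; a_1 = 3/5; a_2 = -9/20; a_3 = -9/44; a_4 = 27/440


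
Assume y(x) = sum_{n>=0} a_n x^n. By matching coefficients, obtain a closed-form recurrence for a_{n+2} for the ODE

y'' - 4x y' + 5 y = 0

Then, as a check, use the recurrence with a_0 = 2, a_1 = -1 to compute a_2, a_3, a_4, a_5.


Substitute y = sum_n a_n x^n.
y''(x) has coefficient (n+2)(n+1) a_{n+2} at x^n;
-4 x y'(x) has coefficient -4 n a_n at x^n (shift);
5 y(x) has coefficient 5 a_n at x^n.
Matching x^n: (n+2)(n+1) a_{n+2} + (-4n + 5) a_n = 0.
Thus a_{n+2} = (4n - 5) / ((n+1)(n+2)) * a_n.

Check with a_0 = 2, a_1 = -1 (apply the recurrence for n = 0, 1, 2, 3): a_0 = 2, a_1 = -1, a_2 = -5, a_3 = 1/6, a_4 = -5/4, a_5 = 7/120.

a_(n+2) = (4n - 5) / ((n+1)(n+2)) * a_n; check: a_0 = 2, a_1 = -1, a_2 = -5, a_3 = 1/6, a_4 = -5/4, a_5 = 7/120


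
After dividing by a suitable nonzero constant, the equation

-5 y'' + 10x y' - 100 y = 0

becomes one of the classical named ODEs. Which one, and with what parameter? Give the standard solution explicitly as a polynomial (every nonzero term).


All three coefficients share the factor -5; dividing through by -5 gives  y'' - 2x y' + 20 y = 0.
This matches the Hermite equation y'' - 2x y' + 2n y = 0 with 2n = 20, so n = 10; the polynomial solution is H_10(x).
With y = sum_k a_k x^k, matching x^k gives (k+2)(k+1) a_{k+2} = 2(k - n) a_k = 2(k - 10) a_k. The right side vanishes at k = 10, so the series with the parity of 10 terminates at degree 10.
Standard normalization: leading coefficient of H_n is 2^n, so a_10 = 2^10 = 1024. Work downward with a_k = (k+1)(k+2) a_{k+2} / (2(k - n)):
  a_8 = (9)(10)(1024) / (2(8 - 10)) = 92160/(-4) = -23040
  a_6 = (7)(8)(-23040) / (2(6 - 10)) = -1290240/(-8) = 161280
  a_4 = (5)(6)(161280) / (2(4 - 10)) = 4838400/(-12) = -403200
  a_2 = (3)(4)(-403200) / (2(2 - 10)) = -4838400/(-16) = 302400
  a_0 = (1)(2)(302400) / (2(0 - 10)) = 604800/(-20) = -30240
Hence H_10(x) = 1024 x^10 - 23040 x^8 + 161280 x^6 - 403200 x^4 + 302400 x^2 - 30240.

H_10(x); series = 1024 x^10 - 23040 x^8 + 161280 x^6 - 403200 x^4 + 302400 x^2 - 30240
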